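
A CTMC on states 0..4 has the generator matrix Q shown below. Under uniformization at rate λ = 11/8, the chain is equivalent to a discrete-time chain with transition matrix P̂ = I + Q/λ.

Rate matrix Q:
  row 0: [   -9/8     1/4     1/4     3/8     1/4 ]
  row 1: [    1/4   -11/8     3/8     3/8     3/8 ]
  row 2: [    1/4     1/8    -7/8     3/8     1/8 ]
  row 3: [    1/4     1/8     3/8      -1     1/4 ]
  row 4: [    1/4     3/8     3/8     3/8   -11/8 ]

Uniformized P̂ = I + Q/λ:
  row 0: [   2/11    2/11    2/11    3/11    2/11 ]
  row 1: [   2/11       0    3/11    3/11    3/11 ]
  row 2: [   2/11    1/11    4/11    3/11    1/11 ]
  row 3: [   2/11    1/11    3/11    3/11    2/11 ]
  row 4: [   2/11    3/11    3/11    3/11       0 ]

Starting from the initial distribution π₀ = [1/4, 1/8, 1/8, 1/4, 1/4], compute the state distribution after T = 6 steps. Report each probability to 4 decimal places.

t=0: π = [0.2500, 0.1250, 0.1250, 0.2500, 0.2500]
t=1: π = [0.1818, 0.1477, 0.2614, 0.2727, 0.1364]
t=2: π = [0.1818, 0.1188, 0.2800, 0.2727, 0.1467]
t=3: π = [0.1818, 0.1233, 0.2816, 0.2727, 0.1405]
t=4: π = [0.1818, 0.1218, 0.2818, 0.2727, 0.1419]
t=5: π = [0.1818, 0.1222, 0.2818, 0.2727, 0.1415]
t=6: π = [0.1818, 0.1221, 0.2818, 0.2727, 0.1416]

π = [0.1818, 0.1221, 0.2818, 0.2727, 0.1416]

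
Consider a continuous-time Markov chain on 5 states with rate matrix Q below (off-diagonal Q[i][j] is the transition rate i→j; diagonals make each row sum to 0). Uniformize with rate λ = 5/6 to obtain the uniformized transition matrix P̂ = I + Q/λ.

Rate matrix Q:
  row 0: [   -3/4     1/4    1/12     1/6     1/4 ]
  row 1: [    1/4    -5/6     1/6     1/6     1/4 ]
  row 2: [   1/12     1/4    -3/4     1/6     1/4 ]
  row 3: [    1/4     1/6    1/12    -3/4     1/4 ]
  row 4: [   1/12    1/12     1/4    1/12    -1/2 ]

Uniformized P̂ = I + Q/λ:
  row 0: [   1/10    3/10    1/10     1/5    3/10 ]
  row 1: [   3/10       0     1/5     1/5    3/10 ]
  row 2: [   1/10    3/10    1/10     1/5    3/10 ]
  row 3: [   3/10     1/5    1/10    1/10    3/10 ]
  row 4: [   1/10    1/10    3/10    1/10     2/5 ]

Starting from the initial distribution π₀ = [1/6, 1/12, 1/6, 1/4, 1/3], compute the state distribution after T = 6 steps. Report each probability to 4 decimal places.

t=0: π = [0.1667, 0.0833, 0.1667, 0.2500, 0.3333]
t=1: π = [0.1667, 0.1833, 0.1750, 0.1417, 0.3333]
t=2: π = [0.1650, 0.1642, 0.1850, 0.1525, 0.3333]
t=3: π = [0.1633, 0.1688, 0.1831, 0.1514, 0.3333]
t=4: π = [0.1641, 0.1675, 0.1836, 0.1515, 0.3333]
t=5: π = [0.1638, 0.1679, 0.1834, 0.1515, 0.3333]
t=6: π = [0.1639, 0.1678, 0.1835, 0.1515, 0.3333]

π = [0.1639, 0.1678, 0.1835, 0.1515, 0.3333]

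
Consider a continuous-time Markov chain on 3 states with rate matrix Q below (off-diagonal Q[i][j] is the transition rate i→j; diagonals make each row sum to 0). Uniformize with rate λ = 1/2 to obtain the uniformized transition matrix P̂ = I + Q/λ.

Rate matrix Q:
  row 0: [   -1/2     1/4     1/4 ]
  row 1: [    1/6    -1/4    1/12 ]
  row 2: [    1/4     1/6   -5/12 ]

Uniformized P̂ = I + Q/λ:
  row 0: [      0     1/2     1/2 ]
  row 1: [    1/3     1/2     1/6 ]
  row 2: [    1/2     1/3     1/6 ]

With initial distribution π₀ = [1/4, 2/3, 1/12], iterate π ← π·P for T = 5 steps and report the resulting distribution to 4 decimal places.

π = [0.2821, 0.4567, 0.2612]

t=0: π = [0.2500, 0.6667, 0.0833]
t=1: π = [0.2639, 0.4861, 0.2500]
t=2: π = [0.2870, 0.4583, 0.2546]
t=3: π = [0.2801, 0.4576, 0.2623]
t=4: π = [0.2837, 0.4563, 0.2600]
t=5: π = [0.2821, 0.4567, 0.2612]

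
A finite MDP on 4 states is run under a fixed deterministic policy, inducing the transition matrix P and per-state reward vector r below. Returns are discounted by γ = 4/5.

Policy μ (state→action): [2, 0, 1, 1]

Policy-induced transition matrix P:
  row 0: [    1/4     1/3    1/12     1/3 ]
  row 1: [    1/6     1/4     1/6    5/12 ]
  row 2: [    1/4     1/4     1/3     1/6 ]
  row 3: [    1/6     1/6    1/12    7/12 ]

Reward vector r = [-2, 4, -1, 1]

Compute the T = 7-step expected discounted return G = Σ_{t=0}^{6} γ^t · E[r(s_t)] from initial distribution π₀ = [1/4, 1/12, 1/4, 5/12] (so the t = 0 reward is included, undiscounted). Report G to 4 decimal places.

G = 2.4102

t=0: π = [0.2500, 0.0833, 0.2500, 0.4167], E[r] = 0.0000, γ^t·E[r] = 0.000000, running G = 0.000000
t=1: π = [0.2083, 0.2361, 0.1528, 0.4028], E[r] = 0.7778, γ^t·E[r] = 0.622222, running G = 0.622222
t=2: π = [0.1968, 0.2338, 0.1412, 0.4282], E[r] = 0.8287, γ^t·E[r] = 0.530370, running G = 1.152593
t=3: π = [0.1948, 0.2307, 0.1381, 0.4363], E[r] = 0.8314, γ^t·E[r] = 0.425679, running G = 1.578272
t=4: π = [0.1944, 0.2299, 0.1371, 0.4386], E[r] = 0.8322, γ^t·E[r] = 0.340872, running G = 1.919144
t=5: π = [0.1943, 0.2296, 0.1368, 0.4393], E[r] = 0.8325, γ^t·E[r] = 0.272809, running G = 2.191953
t=6: π = [0.1943, 0.2296, 0.1367, 0.4395], E[r] = 0.8327, γ^t·E[r] = 0.218278, running G = 2.410231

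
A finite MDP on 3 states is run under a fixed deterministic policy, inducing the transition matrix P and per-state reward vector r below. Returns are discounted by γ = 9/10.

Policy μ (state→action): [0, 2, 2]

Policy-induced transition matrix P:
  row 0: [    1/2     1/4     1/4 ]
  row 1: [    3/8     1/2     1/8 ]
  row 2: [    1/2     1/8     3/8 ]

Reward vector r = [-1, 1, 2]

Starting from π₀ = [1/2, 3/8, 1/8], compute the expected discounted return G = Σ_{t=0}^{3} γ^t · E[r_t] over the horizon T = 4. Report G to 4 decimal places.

G = 0.8957

t=0: π = [0.5000, 0.3750, 0.1250], E[r] = 0.1250, γ^t·E[r] = 0.125000, running G = 0.125000
t=1: π = [0.4531, 0.3281, 0.2188], E[r] = 0.3125, γ^t·E[r] = 0.281250, running G = 0.406250
t=2: π = [0.4590, 0.3047, 0.2363], E[r] = 0.3184, γ^t·E[r] = 0.257871, running G = 0.664121
t=3: π = [0.4619, 0.2966, 0.2415], E[r] = 0.3176, γ^t·E[r] = 0.231550, running G = 0.895671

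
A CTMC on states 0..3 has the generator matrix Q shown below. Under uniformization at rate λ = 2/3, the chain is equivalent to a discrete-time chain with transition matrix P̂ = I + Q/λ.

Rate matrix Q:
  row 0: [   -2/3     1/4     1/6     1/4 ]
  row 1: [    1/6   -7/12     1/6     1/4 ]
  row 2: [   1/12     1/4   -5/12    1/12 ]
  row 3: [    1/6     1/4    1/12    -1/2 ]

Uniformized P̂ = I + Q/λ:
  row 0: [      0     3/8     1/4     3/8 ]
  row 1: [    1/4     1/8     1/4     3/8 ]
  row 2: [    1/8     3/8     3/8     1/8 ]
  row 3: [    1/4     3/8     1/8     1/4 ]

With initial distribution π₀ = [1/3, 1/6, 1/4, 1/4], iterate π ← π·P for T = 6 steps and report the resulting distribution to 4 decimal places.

π = [0.1754, 0.3000, 0.2459, 0.2787]

t=0: π = [0.3333, 0.1667, 0.2500, 0.2500]
t=1: π = [0.1354, 0.3333, 0.2500, 0.2813]
t=2: π = [0.1849, 0.2917, 0.2461, 0.2773]
t=3: π = [0.1730, 0.3021, 0.2461, 0.2788]
t=4: π = [0.1760, 0.2995, 0.2459, 0.2786]
t=5: π = [0.1753, 0.3001, 0.2459, 0.2787]
t=6: π = [0.1754, 0.3000, 0.2459, 0.2787]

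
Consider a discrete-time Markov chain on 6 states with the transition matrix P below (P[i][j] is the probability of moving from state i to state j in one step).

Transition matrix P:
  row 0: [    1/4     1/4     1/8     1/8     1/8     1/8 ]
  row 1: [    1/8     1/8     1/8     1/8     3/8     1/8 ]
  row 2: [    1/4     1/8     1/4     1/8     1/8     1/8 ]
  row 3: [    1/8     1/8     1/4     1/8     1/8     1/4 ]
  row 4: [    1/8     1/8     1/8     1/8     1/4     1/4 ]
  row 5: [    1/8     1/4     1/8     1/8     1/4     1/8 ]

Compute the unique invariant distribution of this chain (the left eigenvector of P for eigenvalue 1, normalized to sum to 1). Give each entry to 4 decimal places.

Balance equations π_j = Σ_i π_i·P[i][j]:
  π_0 = 1/4·π_0 + 1/8·π_1 + 1/4·π_2 + 1/8·π_3 + 1/8·π_4 + 1/8·π_5
  π_1 = 1/4·π_0 + 1/8·π_1 + 1/8·π_2 + 1/8·π_3 + 1/8·π_4 + 1/4·π_5
  π_2 = 1/8·π_0 + 1/8·π_1 + 1/4·π_2 + 1/4·π_3 + 1/8·π_4 + 1/8·π_5
  π_3 = 1/8·π_0 + 1/8·π_1 + 1/8·π_2 + 1/8·π_3 + 1/8·π_4 + 1/8·π_5
  π_4 = 1/8·π_0 + 3/8·π_1 + 1/8·π_2 + 1/8·π_3 + 1/4·π_4 + 1/4·π_5
  normalize: π_0 + π_1 + π_2 + π_3 + π_4 + π_5 = 1
Solving the linear system gives exactly π = [65/392, 4769/28616, 9/56, 1/8, 6135/28616, 4791/28616].

π = [0.1658, 0.1667, 0.1607, 0.1250, 0.2144, 0.1674]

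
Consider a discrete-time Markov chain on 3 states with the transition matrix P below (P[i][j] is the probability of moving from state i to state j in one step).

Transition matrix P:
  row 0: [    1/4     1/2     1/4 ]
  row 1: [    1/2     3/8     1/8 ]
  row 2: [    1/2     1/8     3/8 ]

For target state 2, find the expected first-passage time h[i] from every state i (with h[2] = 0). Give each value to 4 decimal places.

First-step conditioning: h[2] = 0; for i ≠ 2, h[i] = 1 + Σ_k P[i][k]·h[k].
  h[0] = 1 + 1/4·h[0] + 1/2·h[1]
  h[1] = 1 + 1/2·h[0] + 3/8·h[1]
Solving the 2×2 linear system over states ≠ 2 gives exactly h = [36/7, 40/7, 0] (h[2] = 0 is the target).

h = [5.1429, 5.7143, 0.0000]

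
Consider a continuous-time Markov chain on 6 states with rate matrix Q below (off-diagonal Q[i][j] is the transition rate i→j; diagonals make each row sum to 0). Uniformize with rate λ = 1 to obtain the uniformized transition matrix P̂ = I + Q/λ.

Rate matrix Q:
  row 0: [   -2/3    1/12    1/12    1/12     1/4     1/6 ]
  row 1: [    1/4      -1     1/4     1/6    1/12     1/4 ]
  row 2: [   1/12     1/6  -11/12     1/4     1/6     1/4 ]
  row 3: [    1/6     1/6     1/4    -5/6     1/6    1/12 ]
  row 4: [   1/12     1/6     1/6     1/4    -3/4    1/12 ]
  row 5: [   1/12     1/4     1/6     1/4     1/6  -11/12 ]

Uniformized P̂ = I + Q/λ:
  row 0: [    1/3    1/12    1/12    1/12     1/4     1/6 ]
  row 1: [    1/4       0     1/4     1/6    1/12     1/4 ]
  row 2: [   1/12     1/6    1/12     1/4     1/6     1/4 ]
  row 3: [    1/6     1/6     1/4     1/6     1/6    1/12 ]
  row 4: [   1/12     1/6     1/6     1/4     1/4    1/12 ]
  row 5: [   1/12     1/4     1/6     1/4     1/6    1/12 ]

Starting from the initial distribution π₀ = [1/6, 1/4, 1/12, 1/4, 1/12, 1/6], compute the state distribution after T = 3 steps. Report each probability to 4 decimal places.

π = [0.1648, 0.1416, 0.1674, 0.1943, 0.1841, 0.1478]

t=0: π = [0.1667, 0.2500, 0.0833, 0.2500, 0.0833, 0.1667]
t=1: π = [0.1875, 0.1250, 0.1875, 0.1806, 0.1667, 0.1528]
t=2: π = [0.1661, 0.1429, 0.1609, 0.1933, 0.1858, 0.1510]
t=3: π = [0.1648, 0.1416, 0.1674, 0.1943, 0.1841, 0.1478]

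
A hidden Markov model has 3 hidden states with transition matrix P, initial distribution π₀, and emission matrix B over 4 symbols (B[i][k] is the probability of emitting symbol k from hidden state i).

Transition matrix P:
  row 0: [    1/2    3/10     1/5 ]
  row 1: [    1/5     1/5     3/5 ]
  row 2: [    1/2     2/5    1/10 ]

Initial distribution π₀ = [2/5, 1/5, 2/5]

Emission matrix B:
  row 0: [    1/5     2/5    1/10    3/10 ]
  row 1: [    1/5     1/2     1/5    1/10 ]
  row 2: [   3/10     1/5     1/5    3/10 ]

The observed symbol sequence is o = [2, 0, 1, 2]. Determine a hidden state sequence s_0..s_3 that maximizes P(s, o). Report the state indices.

path = [1, 2, 1, 2]

t=0: δ = [4.000e-02, 4.000e-02, 8.000e-02]  (obs o_0=2)
t=1: δ = [8.000e-03, 6.400e-03, 7.200e-03]  ψ = [2, 2, 1]  (obs o_1=0)
t=2: δ = [1.600e-03, 1.440e-03, 7.680e-04]  ψ = [0, 2, 1]  (obs o_2=1)
t=3: δ = [8.000e-05, 9.600e-05, 1.728e-04]  ψ = [0, 0, 1]  (obs o_3=2)
backtrack: best end state = 2; path = [1, 2, 1, 2]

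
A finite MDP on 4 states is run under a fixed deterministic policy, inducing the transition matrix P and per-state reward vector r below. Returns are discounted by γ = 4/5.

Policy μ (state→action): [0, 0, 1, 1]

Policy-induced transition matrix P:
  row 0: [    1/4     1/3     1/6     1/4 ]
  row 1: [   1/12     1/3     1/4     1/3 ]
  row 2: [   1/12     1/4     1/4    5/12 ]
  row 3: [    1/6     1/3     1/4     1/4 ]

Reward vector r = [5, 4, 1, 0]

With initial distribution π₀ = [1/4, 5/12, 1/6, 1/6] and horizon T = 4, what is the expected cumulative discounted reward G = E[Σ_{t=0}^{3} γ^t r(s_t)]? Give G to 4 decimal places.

t=0: π = [0.2500, 0.4167, 0.1667, 0.1667], E[r] = 3.0833, γ^t·E[r] = 3.083333, running G = 3.083333
t=1: π = [0.1389, 0.3194, 0.2292, 0.3125], E[r] = 2.2014, γ^t·E[r] = 1.761111, running G = 4.844444
t=2: π = [0.1325, 0.3142, 0.2384, 0.3148], E[r] = 2.1580, γ^t·E[r] = 1.381111, running G = 6.225556
t=3: π = [0.1317, 0.3135, 0.2390, 0.3159], E[r] = 2.1511, γ^t·E[r] = 1.101358, running G = 7.326914

G = 7.3269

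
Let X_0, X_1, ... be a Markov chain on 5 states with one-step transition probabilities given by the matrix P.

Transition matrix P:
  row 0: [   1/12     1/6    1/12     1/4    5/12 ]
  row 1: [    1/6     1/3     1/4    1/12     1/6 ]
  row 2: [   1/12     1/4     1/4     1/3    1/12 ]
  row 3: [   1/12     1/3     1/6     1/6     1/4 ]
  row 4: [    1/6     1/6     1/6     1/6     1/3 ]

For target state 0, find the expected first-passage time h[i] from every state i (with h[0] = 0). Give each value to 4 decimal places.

First-step conditioning: h[0] = 0; for i ≠ 0, h[i] = 1 + Σ_k P[i][k]·h[k].
  h[1] = 1 + 1/3·h[1] + 1/4·h[2] + 1/12·h[3] + 1/6·h[4]
  h[2] = 1 + 1/4·h[1] + 1/4·h[2] + 1/3·h[3] + 1/12·h[4]
  h[3] = 1 + 1/3·h[1] + 1/6·h[2] + 1/6·h[3] + 1/4·h[4]
  h[4] = 1 + 1/6·h[1] + 1/6·h[2] + 1/6·h[3] + 1/3·h[4]
Solving the 4×4 linear system over states ≠ 0 gives exactly h = [0, 886/119, 978/119, 958/119, 52/7] (h[0] = 0 is the target).

h = [0.0000, 7.4454, 8.2185, 8.0504, 7.4286]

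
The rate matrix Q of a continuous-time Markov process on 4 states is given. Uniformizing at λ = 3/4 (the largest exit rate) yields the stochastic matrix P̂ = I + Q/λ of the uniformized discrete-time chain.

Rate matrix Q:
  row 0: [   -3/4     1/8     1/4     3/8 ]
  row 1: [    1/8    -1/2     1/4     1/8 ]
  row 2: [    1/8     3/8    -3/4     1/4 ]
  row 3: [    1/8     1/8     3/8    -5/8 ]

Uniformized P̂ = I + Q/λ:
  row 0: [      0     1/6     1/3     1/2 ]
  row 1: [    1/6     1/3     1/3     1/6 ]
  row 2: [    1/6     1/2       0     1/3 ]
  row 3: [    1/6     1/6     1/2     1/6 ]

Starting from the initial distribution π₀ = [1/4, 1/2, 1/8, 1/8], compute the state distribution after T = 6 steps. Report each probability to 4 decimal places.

π = [0.1429, 0.3132, 0.2825, 0.2615]

t=0: π = [0.2500, 0.5000, 0.1250, 0.1250]
t=1: π = [0.1250, 0.2917, 0.3125, 0.2708]
t=2: π = [0.1458, 0.3194, 0.2743, 0.2604]
t=3: π = [0.1424, 0.3113, 0.2853, 0.2610]
t=4: π = [0.1429, 0.3137, 0.2817, 0.2617]
t=5: π = [0.1428, 0.3129, 0.2830, 0.2613]
t=6: π = [0.1429, 0.3132, 0.2825, 0.2615]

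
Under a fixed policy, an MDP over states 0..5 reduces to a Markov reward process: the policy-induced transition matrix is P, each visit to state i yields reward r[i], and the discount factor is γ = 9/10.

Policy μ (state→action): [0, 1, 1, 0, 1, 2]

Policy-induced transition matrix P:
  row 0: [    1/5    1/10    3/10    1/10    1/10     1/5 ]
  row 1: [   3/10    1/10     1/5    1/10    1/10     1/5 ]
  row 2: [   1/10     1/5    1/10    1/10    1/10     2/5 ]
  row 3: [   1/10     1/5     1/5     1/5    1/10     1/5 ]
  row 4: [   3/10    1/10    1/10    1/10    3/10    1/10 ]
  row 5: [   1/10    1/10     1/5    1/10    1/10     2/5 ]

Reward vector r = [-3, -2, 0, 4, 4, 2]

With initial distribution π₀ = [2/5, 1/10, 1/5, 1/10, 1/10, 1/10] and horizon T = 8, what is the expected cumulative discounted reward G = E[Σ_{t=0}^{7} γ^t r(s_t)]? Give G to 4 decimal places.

G = 2.9692

t=0: π = [0.4000, 0.1000, 0.2000, 0.1000, 0.1000, 0.1000], E[r] = -0.4000, γ^t·E[r] = -0.400000, running G = -0.400000
t=1: π = [0.1800, 0.1300, 0.2100, 0.1100, 0.1200, 0.2500], E[r] = 0.6200, γ^t·E[r] = 0.558000, running G = 0.158000
t=2: π = [0.1680, 0.1320, 0.1850, 0.1110, 0.1240, 0.2800], E[r] = 0.7320, γ^t·E[r] = 0.592920, running G = 0.750920
t=3: π = [0.1680, 0.1296, 0.1859, 0.1111, 0.1248, 0.2806], E[r] = 0.7416, γ^t·E[r] = 0.540626, running G = 1.291546
t=4: π = [0.1677, 0.1297, 0.1857, 0.1111, 0.1250, 0.2808], E[r] = 0.7435, γ^t·E[r] = 0.487797, running G = 1.779344
t=5: π = [0.1677, 0.1297, 0.1857, 0.1111, 0.1250, 0.2808], E[r] = 0.7436, γ^t·E[r] = 0.439072, running G = 2.218415
t=6: π = [0.1677, 0.1297, 0.1857, 0.1111, 0.1250, 0.2808], E[r] = 0.7436, γ^t·E[r] = 0.395162, running G = 2.613578
t=7: π = [0.1677, 0.1297, 0.1857, 0.1111, 0.1250, 0.2808], E[r] = 0.7436, γ^t·E[r] = 0.355644, running G = 2.969222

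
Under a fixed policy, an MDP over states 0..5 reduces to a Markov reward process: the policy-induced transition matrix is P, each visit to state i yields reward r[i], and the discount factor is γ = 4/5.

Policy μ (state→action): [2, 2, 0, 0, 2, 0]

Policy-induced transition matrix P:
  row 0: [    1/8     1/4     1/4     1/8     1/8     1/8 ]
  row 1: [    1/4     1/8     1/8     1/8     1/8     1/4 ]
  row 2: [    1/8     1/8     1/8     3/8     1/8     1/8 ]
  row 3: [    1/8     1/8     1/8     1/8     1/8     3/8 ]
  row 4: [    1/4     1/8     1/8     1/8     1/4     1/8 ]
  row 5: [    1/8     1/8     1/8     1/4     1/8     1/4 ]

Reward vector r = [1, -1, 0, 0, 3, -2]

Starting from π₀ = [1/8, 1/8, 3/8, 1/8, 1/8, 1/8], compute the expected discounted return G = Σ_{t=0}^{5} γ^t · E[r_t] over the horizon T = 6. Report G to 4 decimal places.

t=0: π = [0.1250, 0.1250, 0.3750, 0.1250, 0.1250, 0.1250], E[r] = 0.1250, γ^t·E[r] = 0.125000, running G = 0.125000
t=1: π = [0.1563, 0.1406, 0.1406, 0.2344, 0.1406, 0.1875], E[r] = 0.0625, γ^t·E[r] = 0.050000, running G = 0.175000
t=2: π = [0.1602, 0.1445, 0.1445, 0.1836, 0.1426, 0.2246], E[r] = -0.0059, γ^t·E[r] = -0.003750, running G = 0.171250
t=3: π = [0.1609, 0.1450, 0.1450, 0.1892, 0.1428, 0.2170], E[r] = 0.0103, γ^t·E[r] = 0.005250, running G = 0.176500
t=4: π = [0.1610, 0.1451, 0.1451, 0.1884, 0.1429, 0.2176], E[r] = 0.0093, γ^t·E[r] = 0.003813, running G = 0.180313
t=5: π = [0.1610, 0.1451, 0.1451, 0.1885, 0.1429, 0.2174], E[r] = 0.0096, γ^t·E[r] = 0.003140, running G = 0.183453

G = 0.1835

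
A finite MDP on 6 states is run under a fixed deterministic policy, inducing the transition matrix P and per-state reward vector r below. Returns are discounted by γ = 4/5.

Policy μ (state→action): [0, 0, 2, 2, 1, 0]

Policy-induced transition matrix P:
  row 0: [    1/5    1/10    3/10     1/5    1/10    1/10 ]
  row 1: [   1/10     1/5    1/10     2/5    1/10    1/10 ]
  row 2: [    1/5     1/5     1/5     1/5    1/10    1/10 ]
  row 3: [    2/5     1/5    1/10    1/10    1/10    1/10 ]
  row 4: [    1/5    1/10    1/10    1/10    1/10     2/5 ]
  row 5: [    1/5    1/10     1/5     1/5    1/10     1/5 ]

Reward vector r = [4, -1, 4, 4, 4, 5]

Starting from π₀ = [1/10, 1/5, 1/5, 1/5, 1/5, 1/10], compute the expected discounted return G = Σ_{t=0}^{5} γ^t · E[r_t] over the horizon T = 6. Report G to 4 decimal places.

G = 12.1890

t=0: π = [0.1000, 0.2000, 0.2000, 0.2000, 0.2000, 0.1000], E[r] = 3.1000, γ^t·E[r] = 3.100000, running G = 3.100000
t=1: π = [0.2200, 0.1600, 0.1500, 0.2000, 0.1000, 0.1700], E[r] = 3.3700, γ^t·E[r] = 2.696000, running G = 5.796000
t=2: π = [0.2240, 0.1510, 0.1760, 0.2020, 0.1000, 0.1470], E[r] = 3.3920, γ^t·E[r] = 2.170880, running G = 7.966880
t=3: π = [0.2253, 0.1529, 0.1771, 0.2000, 0.1000, 0.1447], E[r] = 3.3802, γ^t·E[r] = 1.730662, running G = 9.697542
t=4: π = [0.2247, 0.1530, 0.1772, 0.2006, 0.1000, 0.1445], E[r] = 3.3795, γ^t·E[r] = 1.384231, running G = 11.081773
t=5: π = [0.2248, 0.1531, 0.1771, 0.2005, 0.1000, 0.1444], E[r] = 3.3790, γ^t·E[r] = 1.107243, running G = 12.189016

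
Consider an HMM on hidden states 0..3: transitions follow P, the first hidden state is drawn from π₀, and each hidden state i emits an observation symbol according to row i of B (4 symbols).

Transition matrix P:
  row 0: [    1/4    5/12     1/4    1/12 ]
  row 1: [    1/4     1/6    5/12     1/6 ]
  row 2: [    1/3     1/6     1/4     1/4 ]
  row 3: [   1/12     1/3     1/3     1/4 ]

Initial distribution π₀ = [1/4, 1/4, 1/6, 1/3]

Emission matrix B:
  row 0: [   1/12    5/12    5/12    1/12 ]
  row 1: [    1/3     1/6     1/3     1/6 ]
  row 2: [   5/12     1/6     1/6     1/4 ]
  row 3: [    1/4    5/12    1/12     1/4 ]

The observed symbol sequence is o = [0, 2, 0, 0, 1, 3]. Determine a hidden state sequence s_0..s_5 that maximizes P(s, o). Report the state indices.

t=0: δ = [2.083e-02, 8.333e-02, 6.944e-02, 8.333e-02]  (obs o_0=0)
t=1: δ = [9.645e-03, 9.259e-03, 5.787e-03, 1.736e-03]  ψ = [2, 3, 1, 3]  (obs o_1=2)
t=2: δ = [2.009e-04, 1.340e-03, 1.608e-03, 3.858e-04]  ψ = [0, 0, 1, 1]  (obs o_2=0)
t=3: δ = [4.465e-05, 8.931e-05, 2.326e-04, 1.005e-04]  ψ = [2, 2, 1, 2]  (obs o_3=0)
t=4: δ = [3.230e-05, 6.460e-06, 9.690e-06, 2.423e-05]  ψ = [2, 2, 2, 2]  (obs o_4=1)
t=5: δ = [6.729e-07, 2.243e-06, 2.019e-06, 1.514e-06]  ψ = [0, 0, 0, 3]  (obs o_5=3)
backtrack: best end state = 1; path = [2, 0, 1, 2, 0, 1]

path = [2, 0, 1, 2, 0, 1]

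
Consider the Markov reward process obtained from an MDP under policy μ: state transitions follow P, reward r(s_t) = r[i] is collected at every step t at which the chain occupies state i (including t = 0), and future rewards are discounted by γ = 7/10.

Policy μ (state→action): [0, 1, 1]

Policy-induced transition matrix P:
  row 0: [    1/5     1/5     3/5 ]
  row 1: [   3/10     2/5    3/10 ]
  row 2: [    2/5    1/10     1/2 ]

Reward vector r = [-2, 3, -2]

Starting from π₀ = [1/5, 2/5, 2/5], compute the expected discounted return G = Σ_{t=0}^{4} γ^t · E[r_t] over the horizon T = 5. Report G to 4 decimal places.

t=0: π = [0.2000, 0.4000, 0.4000], E[r] = 0.0000, γ^t·E[r] = 0.000000, running G = 0.000000
t=1: π = [0.3200, 0.2400, 0.4400], E[r] = -0.8000, γ^t·E[r] = -0.560000, running G = -0.560000
t=2: π = [0.3120, 0.2040, 0.4840], E[r] = -0.9800, γ^t·E[r] = -0.480200, running G = -1.040200
t=3: π = [0.3172, 0.1924, 0.4904], E[r] = -1.0380, γ^t·E[r] = -0.356034, running G = -1.396234
t=4: π = [0.3173, 0.1894, 0.4932], E[r] = -1.0528, γ^t·E[r] = -0.252777, running G = -1.649011

G = -1.6490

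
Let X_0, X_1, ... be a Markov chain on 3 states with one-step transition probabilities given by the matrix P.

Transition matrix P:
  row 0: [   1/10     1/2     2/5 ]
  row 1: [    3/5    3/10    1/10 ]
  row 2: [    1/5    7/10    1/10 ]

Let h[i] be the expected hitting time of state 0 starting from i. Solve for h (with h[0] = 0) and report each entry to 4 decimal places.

First-step conditioning: h[0] = 0; for i ≠ 0, h[i] = 1 + Σ_k P[i][k]·h[k].
  h[1] = 1 + 3/10·h[1] + 1/10·h[2]
  h[2] = 1 + 7/10·h[1] + 1/10·h[2]
Solving the 2×2 linear system over states ≠ 0 gives exactly h = [0, 25/14, 5/2] (h[0] = 0 is the target).

h = [0.0000, 1.7857, 2.5000]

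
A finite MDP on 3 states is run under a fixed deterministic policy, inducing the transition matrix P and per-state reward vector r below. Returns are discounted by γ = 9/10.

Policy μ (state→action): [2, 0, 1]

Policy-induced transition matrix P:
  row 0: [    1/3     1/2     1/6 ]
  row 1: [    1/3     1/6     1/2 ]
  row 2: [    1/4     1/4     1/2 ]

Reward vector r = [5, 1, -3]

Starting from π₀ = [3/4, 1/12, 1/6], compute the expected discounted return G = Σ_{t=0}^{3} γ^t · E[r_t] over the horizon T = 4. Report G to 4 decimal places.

G = 5.4820

t=0: π = [0.7500, 0.0833, 0.1667], E[r] = 3.3333, γ^t·E[r] = 3.333333, running G = 3.333333
t=1: π = [0.3194, 0.4306, 0.2500], E[r] = 1.2778, γ^t·E[r] = 1.150000, running G = 4.483333
t=2: π = [0.3125, 0.2940, 0.3935], E[r] = 0.6759, γ^t·E[r] = 0.547500, running G = 5.030833
t=3: π = [0.3005, 0.3036, 0.3958], E[r] = 0.6188, γ^t·E[r] = 0.451125, running G = 5.481958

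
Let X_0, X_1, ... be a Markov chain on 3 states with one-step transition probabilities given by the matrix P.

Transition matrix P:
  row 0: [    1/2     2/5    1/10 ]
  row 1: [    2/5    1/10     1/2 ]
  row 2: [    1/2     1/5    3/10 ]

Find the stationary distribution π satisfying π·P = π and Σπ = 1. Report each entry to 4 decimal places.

Balance equations π_j = Σ_i π_i·P[i][j]:
  π_0 = 1/2·π_0 + 2/5·π_1 + 1/2·π_2
  π_1 = 2/5·π_0 + 1/10·π_1 + 1/5·π_2
  normalize: π_0 + π_1 + π_2 = 1
Solving the linear system gives exactly π = [53/112, 15/56, 29/112].

π = [0.4732, 0.2679, 0.2589]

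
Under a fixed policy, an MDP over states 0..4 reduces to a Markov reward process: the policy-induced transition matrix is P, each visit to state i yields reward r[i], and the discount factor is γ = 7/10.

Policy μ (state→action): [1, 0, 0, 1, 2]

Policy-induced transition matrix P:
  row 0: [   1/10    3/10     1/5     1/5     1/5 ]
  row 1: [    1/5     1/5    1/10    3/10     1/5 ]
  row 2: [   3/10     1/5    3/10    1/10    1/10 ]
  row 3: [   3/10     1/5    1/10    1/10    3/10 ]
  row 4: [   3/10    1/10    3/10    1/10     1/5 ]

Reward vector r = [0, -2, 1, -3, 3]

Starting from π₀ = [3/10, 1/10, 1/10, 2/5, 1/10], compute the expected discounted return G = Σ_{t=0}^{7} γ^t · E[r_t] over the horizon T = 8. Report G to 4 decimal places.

t=0: π = [0.3000, 0.1000, 0.1000, 0.4000, 0.1000], E[r] = -1.0000, γ^t·E[r] = -1.000000, running G = -1.000000
t=1: π = [0.2300, 0.2200, 0.1700, 0.1500, 0.2300], E[r] = -0.0300, γ^t·E[r] = -0.021000, running G = -1.021000
t=2: π = [0.2320, 0.2000, 0.2030, 0.1670, 0.1980], E[r] = -0.1040, γ^t·E[r] = -0.050960, running G = -1.071960
t=3: π = [0.2336, 0.2034, 0.2034, 0.1632, 0.1964], E[r] = -0.1038, γ^t·E[r] = -0.035603, running G = -1.107563
t=4: π = [0.2329, 0.2037, 0.2033, 0.1640, 0.1960], E[r] = -0.1083, γ^t·E[r] = -0.026003, running G = -1.133566
t=5: π = [0.2330, 0.2037, 0.2032, 0.1640, 0.1961], E[r] = -0.1081, γ^t·E[r] = -0.018174, running G = -1.151741
t=6: π = [0.2330, 0.2037, 0.2031, 0.1640, 0.1961], E[r] = -0.1081, γ^t·E[r] = -0.012719, running G = -1.164460
t=7: π = [0.2330, 0.2037, 0.2031, 0.1640, 0.1961], E[r] = -0.1081, γ^t·E[r] = -0.008902, running G = -1.173362

G = -1.1734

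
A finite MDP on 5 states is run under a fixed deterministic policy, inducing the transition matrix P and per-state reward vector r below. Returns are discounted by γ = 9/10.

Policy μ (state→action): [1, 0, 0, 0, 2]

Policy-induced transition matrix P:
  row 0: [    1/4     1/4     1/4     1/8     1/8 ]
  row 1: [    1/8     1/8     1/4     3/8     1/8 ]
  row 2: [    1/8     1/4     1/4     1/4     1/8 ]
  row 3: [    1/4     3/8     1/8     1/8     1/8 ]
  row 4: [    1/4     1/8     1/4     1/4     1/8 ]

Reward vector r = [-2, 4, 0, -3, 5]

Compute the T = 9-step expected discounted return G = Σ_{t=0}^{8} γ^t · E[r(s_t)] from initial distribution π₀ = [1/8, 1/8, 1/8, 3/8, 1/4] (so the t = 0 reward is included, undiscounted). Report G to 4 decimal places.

t=0: π = [0.1250, 0.1250, 0.1250, 0.3750, 0.2500], E[r] = 0.3750, γ^t·E[r] = 0.375000, running G = 0.375000
t=1: π = [0.2188, 0.2500, 0.2031, 0.2031, 0.1250], E[r] = 0.5781, γ^t·E[r] = 0.520313, running G = 0.895313
t=2: π = [0.1934, 0.2285, 0.2246, 0.2285, 0.1250], E[r] = 0.4668, γ^t·E[r] = 0.378105, running G = 1.273418
t=3: π = [0.1934, 0.2344, 0.2214, 0.2258, 0.1250], E[r] = 0.4983, γ^t·E[r] = 0.363254, running G = 1.636672
t=4: π = [0.1930, 0.2333, 0.2218, 0.2269, 0.1250], E[r] = 0.4915, γ^t·E[r] = 0.322464, running G = 1.959136
t=5: π = [0.1931, 0.2336, 0.2216, 0.2267, 0.1250], E[r] = 0.4930, γ^t·E[r] = 0.291139, running G = 2.250274
t=6: π = [0.1931, 0.2335, 0.2217, 0.2267, 0.1250], E[r] = 0.4927, γ^t·E[r] = 0.261832, running G = 2.512106
t=7: π = [0.1931, 0.2335, 0.2217, 0.2267, 0.1250], E[r] = 0.4928, γ^t·E[r] = 0.235688, running G = 2.747795
t=8: π = [0.1931, 0.2335, 0.2217, 0.2267, 0.1250], E[r] = 0.4927, γ^t·E[r] = 0.212111, running G = 2.959906

G = 2.9599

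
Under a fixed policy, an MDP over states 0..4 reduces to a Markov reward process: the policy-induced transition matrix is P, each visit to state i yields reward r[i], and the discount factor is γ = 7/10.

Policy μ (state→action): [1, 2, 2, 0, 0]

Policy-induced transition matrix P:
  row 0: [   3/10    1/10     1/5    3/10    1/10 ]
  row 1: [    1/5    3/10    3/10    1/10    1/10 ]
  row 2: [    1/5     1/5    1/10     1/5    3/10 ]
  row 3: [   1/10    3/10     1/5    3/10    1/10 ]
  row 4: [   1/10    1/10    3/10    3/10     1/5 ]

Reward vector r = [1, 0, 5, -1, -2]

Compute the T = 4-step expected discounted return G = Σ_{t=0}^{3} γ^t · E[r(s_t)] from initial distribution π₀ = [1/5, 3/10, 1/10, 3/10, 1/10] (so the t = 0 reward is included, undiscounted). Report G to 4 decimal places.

G = 1.3725

t=0: π = [0.2000, 0.3000, 0.1000, 0.3000, 0.1000], E[r] = 0.2000, γ^t·E[r] = 0.200000, running G = 0.200000
t=1: π = [0.1800, 0.2300, 0.2300, 0.2300, 0.1300], E[r] = 0.8400, γ^t·E[r] = 0.588000, running G = 0.788000
t=2: π = [0.1820, 0.2150, 0.2130, 0.2310, 0.1590], E[r] = 0.6980, γ^t·E[r] = 0.342020, running G = 1.130020
t=3: π = [0.1792, 0.2105, 0.2161, 0.2357, 0.1585], E[r] = 0.7070, γ^t·E[r] = 0.242501, running G = 1.372521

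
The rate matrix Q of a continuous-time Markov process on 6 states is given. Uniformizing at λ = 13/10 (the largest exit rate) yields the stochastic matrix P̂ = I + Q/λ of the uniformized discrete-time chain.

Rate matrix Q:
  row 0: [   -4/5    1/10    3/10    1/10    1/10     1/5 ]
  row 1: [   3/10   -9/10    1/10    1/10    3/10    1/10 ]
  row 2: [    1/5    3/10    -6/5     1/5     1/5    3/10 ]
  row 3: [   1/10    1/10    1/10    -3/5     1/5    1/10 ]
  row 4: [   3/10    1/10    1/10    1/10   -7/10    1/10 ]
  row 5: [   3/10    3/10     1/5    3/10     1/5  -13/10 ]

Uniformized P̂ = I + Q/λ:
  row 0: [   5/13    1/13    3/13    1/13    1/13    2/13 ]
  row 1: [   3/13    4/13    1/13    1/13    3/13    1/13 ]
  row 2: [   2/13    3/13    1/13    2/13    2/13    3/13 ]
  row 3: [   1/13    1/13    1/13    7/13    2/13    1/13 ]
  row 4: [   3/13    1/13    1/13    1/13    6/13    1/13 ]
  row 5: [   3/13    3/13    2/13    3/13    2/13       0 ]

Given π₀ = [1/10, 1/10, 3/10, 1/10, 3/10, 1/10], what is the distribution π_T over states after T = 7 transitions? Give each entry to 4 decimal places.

π = [0.2274, 0.1450, 0.1200, 0.1897, 0.2131, 0.1048]

t=0: π = [0.1000, 0.1000, 0.3000, 0.1000, 0.3000, 0.1000]
t=1: π = [0.2077, 0.1615, 0.1000, 0.1615, 0.2462, 0.1231]
t=2: π = [0.2302, 0.1485, 0.1183, 0.1781, 0.2260, 0.0988]
t=3: π = [0.2297, 0.1446, 0.1199, 0.1834, 0.2171, 0.1052]
t=4: π = [0.2287, 0.1449, 0.1204, 0.1870, 0.2141, 0.1049]
t=5: π = [0.2279, 0.1450, 0.1202, 0.1886, 0.2133, 0.1050]
t=6: π = [0.2276, 0.1450, 0.1201, 0.1894, 0.2131, 0.1049]
t=7: π = [0.2274, 0.1450, 0.1200, 0.1897, 0.2131, 0.1048]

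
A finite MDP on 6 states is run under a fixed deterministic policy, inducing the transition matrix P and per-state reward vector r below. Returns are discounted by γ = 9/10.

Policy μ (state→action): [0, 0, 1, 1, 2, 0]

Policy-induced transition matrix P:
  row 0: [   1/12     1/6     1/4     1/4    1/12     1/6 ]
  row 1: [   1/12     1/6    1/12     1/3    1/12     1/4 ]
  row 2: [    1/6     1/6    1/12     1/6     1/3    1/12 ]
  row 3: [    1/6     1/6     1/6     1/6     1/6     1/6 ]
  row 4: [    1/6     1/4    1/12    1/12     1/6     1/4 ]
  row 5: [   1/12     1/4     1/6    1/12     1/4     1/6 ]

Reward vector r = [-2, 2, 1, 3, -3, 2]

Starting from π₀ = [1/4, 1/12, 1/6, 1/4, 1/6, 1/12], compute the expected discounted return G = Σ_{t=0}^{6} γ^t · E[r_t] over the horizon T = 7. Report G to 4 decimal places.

t=0: π = [0.2500, 0.0833, 0.1667, 0.2500, 0.1667, 0.0833], E[r] = 0.2500, γ^t·E[r] = 0.250000, running G = 0.250000
t=1: π = [0.1319, 0.1875, 0.1528, 0.1806, 0.1736, 0.1736], E[r] = 0.6319, γ^t·E[r] = 0.568750, running G = 0.818750
t=2: π = [0.1256, 0.1956, 0.1348, 0.1800, 0.1800, 0.1840], E[r] = 0.6429, γ^t·E[r] = 0.520781, running G = 1.339531
t=3: π = [0.1246, 0.1970, 0.1346, 0.1794, 0.1777, 0.1867], E[r] = 0.6580, γ^t·E[r] = 0.479672, running G = 1.819203
t=4: π = [0.1243, 0.1970, 0.1346, 0.1795, 0.1779, 0.1867], E[r] = 0.6584, γ^t·E[r] = 0.431947, running G = 2.251150
t=5: π = [0.1243, 0.1970, 0.1346, 0.1795, 0.1779, 0.1867], E[r] = 0.6582, γ^t·E[r] = 0.388662, running G = 2.639812
t=6: π = [0.1243, 0.1970, 0.1346, 0.1795, 0.1779, 0.1867], E[r] = 0.6583, γ^t·E[r] = 0.349823, running G = 2.989635

G = 2.9896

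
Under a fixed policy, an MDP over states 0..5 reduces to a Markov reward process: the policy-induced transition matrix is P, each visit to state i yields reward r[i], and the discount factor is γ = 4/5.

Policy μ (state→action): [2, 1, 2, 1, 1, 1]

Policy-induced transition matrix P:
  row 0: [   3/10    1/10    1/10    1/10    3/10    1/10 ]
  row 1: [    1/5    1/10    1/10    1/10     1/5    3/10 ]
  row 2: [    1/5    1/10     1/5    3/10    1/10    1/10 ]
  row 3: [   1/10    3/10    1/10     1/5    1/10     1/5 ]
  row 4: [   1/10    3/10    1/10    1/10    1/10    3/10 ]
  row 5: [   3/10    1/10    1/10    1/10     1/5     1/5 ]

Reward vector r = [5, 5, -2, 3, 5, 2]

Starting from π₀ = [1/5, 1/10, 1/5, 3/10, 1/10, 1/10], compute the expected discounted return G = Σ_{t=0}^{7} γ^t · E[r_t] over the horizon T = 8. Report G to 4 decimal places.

t=0: π = [0.2000, 0.1000, 0.2000, 0.3000, 0.1000, 0.1000], E[r] = 2.7000, γ^t·E[r] = 2.700000, running G = 2.700000
t=1: π = [0.1900, 0.1800, 0.1200, 0.1700, 0.1600, 0.1800], E[r] = 3.2800, γ^t·E[r] = 2.624000, running G = 5.324000
t=2: π = [0.2040, 0.1660, 0.1120, 0.1410, 0.1740, 0.2030], E[r] = 3.3250, γ^t·E[r] = 2.128000, running G = 7.452000
t=3: π = [0.2092, 0.1630, 0.1112, 0.1365, 0.1777, 0.2024], E[r] = 3.3414, γ^t·E[r] = 1.710797, running G = 9.162797
t=4: π = [0.2097, 0.1628, 0.1111, 0.1359, 0.1784, 0.2020], E[r] = 3.3443, γ^t·E[r] = 1.369821, running G = 10.532618
t=5: π = [0.2098, 0.1629, 0.1111, 0.1358, 0.1784, 0.2020], E[r] = 3.3445, γ^t·E[r] = 1.095920, running G = 11.628538
t=6: π = [0.2098, 0.1628, 0.1111, 0.1358, 0.1784, 0.2020], E[r] = 3.3445, γ^t·E[r] = 0.876737, running G = 12.505275
t=7: π = [0.2098, 0.1628, 0.1111, 0.1358, 0.1784, 0.2020], E[r] = 3.3445, γ^t·E[r] = 0.701390, running G = 13.206665

G = 13.2067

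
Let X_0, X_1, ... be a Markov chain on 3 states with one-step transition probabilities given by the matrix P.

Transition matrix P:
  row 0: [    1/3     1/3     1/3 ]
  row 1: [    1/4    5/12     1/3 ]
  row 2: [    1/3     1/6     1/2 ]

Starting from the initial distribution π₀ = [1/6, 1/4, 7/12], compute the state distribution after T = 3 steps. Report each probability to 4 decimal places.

π = [0.3098, 0.2894, 0.4008]

t=0: π = [0.1667, 0.2500, 0.5833]
t=1: π = [0.3125, 0.2569, 0.4306]
t=2: π = [0.3119, 0.2830, 0.4051]
t=3: π = [0.3098, 0.2894, 0.4008]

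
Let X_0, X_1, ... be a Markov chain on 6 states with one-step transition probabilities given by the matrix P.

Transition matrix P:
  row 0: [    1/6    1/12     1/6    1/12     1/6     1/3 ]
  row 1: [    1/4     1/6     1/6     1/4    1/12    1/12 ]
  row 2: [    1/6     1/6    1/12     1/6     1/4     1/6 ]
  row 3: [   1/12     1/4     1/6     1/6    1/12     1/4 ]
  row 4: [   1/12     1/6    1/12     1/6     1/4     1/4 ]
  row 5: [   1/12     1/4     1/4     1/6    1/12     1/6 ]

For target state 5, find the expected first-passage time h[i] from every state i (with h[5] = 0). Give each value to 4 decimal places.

h = [4.0429, 5.2023, 4.8300, 4.5803, 4.4931, 0.0000]

First-step conditioning: h[5] = 0; for i ≠ 5, h[i] = 1 + Σ_k P[i][k]·h[k].
  h[0] = 1 + 1/6·h[0] + 1/12·h[1] + 1/6·h[2] + 1/12·h[3] + 1/6·h[4]
  h[1] = 1 + 1/4·h[0] + 1/6·h[1] + 1/6·h[2] + 1/4·h[3] + 1/12·h[4]
  h[2] = 1 + 1/6·h[0] + 1/6·h[1] + 1/12·h[2] + 1/6·h[3] + 1/4·h[4]
  h[3] = 1 + 1/12·h[0] + 1/4·h[1] + 1/6·h[2] + 1/6·h[3] + 1/12·h[4]
  h[4] = 1 + 1/12·h[0] + 1/6·h[1] + 1/12·h[2] + 1/6·h[3] + 1/4·h[4]
Solving the 5×5 linear system over states ≠ 5 gives exactly h = [2640/653, 44162/8489, 3154/653, 38882/8489, 2934/653, 0] (h[5] = 0 is the target).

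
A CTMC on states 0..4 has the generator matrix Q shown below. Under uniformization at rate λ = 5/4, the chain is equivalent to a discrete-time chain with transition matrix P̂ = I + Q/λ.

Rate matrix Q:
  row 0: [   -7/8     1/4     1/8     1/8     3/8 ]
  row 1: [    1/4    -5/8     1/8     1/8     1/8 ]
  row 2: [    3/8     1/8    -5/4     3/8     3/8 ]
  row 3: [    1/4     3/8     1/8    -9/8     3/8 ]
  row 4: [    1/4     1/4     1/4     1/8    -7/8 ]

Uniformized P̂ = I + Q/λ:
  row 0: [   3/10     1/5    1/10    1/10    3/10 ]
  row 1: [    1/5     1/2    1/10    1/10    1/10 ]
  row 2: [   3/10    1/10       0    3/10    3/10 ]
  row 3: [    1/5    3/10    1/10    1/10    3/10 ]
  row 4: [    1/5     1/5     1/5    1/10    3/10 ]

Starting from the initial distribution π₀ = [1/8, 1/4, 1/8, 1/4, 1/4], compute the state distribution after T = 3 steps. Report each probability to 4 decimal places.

π = [0.2348, 0.2871, 0.1129, 0.1228, 0.2425]

t=0: π = [0.1250, 0.2500, 0.1250, 0.2500, 0.2500]
t=1: π = [0.2250, 0.2875, 0.1125, 0.1250, 0.2500]
t=2: π = [0.2338, 0.2875, 0.1138, 0.1225, 0.2425]
t=3: π = [0.2348, 0.2871, 0.1129, 0.1228, 0.2425]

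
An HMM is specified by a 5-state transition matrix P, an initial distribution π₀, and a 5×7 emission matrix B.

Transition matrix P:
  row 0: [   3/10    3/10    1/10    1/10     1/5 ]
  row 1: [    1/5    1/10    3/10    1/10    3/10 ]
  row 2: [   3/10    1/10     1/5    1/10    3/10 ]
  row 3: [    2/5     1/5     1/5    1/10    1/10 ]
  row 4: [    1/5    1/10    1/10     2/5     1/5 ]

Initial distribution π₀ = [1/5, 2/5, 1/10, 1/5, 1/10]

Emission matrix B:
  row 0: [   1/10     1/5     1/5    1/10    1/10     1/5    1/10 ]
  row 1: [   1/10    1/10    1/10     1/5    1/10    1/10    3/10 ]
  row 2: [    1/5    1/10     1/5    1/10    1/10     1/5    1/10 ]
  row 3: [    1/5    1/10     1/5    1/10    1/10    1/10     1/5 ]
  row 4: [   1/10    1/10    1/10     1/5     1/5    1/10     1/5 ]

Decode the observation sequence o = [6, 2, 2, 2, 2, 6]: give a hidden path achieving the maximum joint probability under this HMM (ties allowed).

t=0: δ = [2.000e-02, 1.200e-01, 1.000e-02, 4.000e-02, 2.000e-02]  (obs o_0=6)
t=1: δ = [4.800e-03, 1.200e-03, 7.200e-03, 2.400e-03, 3.600e-03]  ψ = [1, 1, 1, 1, 1]  (obs o_1=2)
t=2: δ = [4.320e-04, 1.440e-04, 2.880e-04, 2.880e-04, 2.160e-04]  ψ = [2, 0, 2, 4, 2]  (obs o_2=2)
t=3: δ = [2.592e-05, 1.296e-05, 1.152e-05, 1.728e-05, 8.640e-06]  ψ = [0, 0, 2, 4, 0]  (obs o_3=2)
t=4: δ = [1.555e-06, 7.776e-07, 7.776e-07, 6.912e-07, 5.184e-07]  ψ = [0, 0, 1, 4, 0]  (obs o_4=2)
t=5: δ = [4.666e-08, 1.400e-07, 2.333e-08, 4.147e-08, 6.221e-08]  ψ = [0, 0, 1, 4, 0]  (obs o_5=6)
backtrack: best end state = 1; path = [1, 2, 0, 0, 0, 1]

path = [1, 2, 0, 0, 0, 1]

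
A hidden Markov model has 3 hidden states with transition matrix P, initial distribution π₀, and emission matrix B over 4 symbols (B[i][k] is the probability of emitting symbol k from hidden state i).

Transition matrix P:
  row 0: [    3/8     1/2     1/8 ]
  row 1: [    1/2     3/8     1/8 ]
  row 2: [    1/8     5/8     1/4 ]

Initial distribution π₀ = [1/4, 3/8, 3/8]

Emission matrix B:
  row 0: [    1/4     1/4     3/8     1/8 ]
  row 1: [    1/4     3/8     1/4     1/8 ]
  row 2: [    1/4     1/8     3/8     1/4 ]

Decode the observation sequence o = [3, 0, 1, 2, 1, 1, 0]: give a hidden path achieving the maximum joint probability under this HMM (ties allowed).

path = [2, 1, 1, 0, 1, 1, 0]

t=0: δ = [3.125e-02, 4.688e-02, 9.375e-02]  (obs o_0=3)
t=1: δ = [5.859e-03, 1.465e-02, 5.859e-03]  ψ = [1, 2, 2]  (obs o_1=0)
t=2: δ = [1.831e-03, 2.060e-03, 2.289e-04]  ψ = [1, 1, 1]  (obs o_2=1)
t=3: δ = [3.862e-04, 2.289e-04, 9.656e-05]  ψ = [1, 0, 1]  (obs o_3=2)
t=4: δ = [3.621e-05, 7.242e-05, 6.035e-06]  ψ = [0, 0, 0]  (obs o_4=1)
t=5: δ = [9.052e-06, 1.018e-05, 1.132e-06]  ψ = [1, 1, 1]  (obs o_5=1)
t=6: δ = [1.273e-06, 1.132e-06, 3.183e-07]  ψ = [1, 0, 1]  (obs o_6=0)
backtrack: best end state = 0; path = [2, 1, 1, 0, 1, 1, 0]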